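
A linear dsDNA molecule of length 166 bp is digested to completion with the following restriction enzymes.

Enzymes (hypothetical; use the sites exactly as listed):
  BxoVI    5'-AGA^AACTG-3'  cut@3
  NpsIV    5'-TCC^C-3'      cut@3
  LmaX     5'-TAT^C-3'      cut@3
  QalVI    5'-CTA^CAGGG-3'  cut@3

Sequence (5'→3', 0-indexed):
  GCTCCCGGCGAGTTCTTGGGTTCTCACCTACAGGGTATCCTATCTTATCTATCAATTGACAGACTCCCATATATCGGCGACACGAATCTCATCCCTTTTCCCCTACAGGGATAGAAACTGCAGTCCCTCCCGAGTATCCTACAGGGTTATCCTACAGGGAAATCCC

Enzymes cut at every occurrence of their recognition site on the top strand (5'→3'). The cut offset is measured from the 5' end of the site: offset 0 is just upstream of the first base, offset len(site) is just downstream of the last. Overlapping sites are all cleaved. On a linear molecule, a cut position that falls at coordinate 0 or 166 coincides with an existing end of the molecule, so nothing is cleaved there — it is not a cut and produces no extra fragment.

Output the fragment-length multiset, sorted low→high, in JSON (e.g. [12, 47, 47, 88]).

[1,4,4,4,4,4,5,5,5,7,7,7,8,9,10,11,11,15,20,25]

Per-enzyme occurrences:
  BxoVI (AGAAACTG, off=3): starts [112] → cuts [115]
  NpsIV (TCCC, off=3): starts [2, 64, 91, 98, 123, 127, 162] → cuts [5, 67, 94, 101, 126, 130, 165]
  LmaX (TATC, off=3): starts [35, 40, 45, 49, 71, 134, 147] → cuts [38, 43, 48, 52, 74, 137, 150]
  QalVI (CTACAGGG, off=3): starts [27, 102, 138, 151] → cuts [30, 105, 141, 154]

All cut coordinates (distinct, sorted): [5, 30, 38, 43, 48, 52, 67, 74, 94, 101, 105, 115, 126, 130, 137, 141, 150, 154, 165]

Fragment lengths:
  [0,5): 5 bp
  [5,30): 25 bp
  [30,38): 8 bp
  [38,43): 5 bp
  [43,48): 5 bp
  [48,52): 4 bp
  [52,67): 15 bp
  [67,74): 7 bp
  [74,94): 20 bp
  [94,101): 7 bp
  [101,105): 4 bp
  [105,115): 10 bp
  [115,126): 11 bp
  [126,130): 4 bp
  [130,137): 7 bp
  [137,141): 4 bp
  [141,150): 9 bp
  [150,154): 4 bp
  [154,165): 11 bp
  [165,166): 1 bp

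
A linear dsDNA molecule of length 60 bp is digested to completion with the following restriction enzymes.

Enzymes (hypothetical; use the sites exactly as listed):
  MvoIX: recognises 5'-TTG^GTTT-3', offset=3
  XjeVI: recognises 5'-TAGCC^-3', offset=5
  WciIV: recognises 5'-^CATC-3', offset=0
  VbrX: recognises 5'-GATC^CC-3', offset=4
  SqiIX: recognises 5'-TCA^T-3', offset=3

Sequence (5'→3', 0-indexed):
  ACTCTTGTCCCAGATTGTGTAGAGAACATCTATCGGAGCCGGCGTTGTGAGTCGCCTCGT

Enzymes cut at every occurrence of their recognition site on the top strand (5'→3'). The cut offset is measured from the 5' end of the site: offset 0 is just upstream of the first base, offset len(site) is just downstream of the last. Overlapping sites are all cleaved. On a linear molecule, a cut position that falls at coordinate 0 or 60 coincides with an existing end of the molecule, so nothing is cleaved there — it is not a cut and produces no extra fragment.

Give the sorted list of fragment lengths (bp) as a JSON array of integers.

[26,34]

Scan for sites:
  MvoIX (TTGGTTT, off=3): no sites
  XjeVI (TAGCC, off=5): no sites
  WciIV CATC/0: at [26] ⇒ [26]
  VbrX (GATCCC, off=4): no sites
  SqiIX (TCAT, off=3): no sites

Pooled cuts: [26]

Fragment lengths:
  [0,26): 26 bp
  [26,60): 34 bp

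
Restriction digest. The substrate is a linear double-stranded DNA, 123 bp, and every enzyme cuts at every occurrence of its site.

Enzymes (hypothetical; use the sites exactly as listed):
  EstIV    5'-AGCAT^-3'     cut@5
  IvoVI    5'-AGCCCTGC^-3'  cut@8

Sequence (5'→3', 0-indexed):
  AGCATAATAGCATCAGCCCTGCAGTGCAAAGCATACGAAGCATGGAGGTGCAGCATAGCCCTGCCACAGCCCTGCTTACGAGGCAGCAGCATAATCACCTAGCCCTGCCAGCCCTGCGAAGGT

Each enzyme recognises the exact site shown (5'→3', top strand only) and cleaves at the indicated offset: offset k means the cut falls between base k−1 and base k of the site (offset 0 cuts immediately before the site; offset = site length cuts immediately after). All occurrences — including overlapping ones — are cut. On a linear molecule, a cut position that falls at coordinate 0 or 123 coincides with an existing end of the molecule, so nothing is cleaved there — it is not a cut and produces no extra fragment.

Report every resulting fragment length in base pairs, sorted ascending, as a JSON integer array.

Per-enzyme occurrences:
  EstIV AGCAT/5: at [0, 8, 29, 38, 51, 87] ⇒ [5, 13, 34, 43, 56, 92]
  IvoVI AGCCCTGC/8: at [14, 56, 67, 100, 109] ⇒ [22, 64, 75, 108, 117]

Pooled cuts: [5, 13, 22, 34, 43, 56, 64, 75, 92, 108, 117]

Fragment lengths:
  [0,5): 5 bp
  [5,13): 8 bp
  [13,22): 9 bp
  [22,34): 12 bp
  [34,43): 9 bp
  [43,56): 13 bp
  [56,64): 8 bp
  [64,75): 11 bp
  [75,92): 17 bp
  [92,108): 16 bp
  [108,117): 9 bp
  [117,123): 6 bp

[5,6,8,8,9,9,9,11,12,13,16,17]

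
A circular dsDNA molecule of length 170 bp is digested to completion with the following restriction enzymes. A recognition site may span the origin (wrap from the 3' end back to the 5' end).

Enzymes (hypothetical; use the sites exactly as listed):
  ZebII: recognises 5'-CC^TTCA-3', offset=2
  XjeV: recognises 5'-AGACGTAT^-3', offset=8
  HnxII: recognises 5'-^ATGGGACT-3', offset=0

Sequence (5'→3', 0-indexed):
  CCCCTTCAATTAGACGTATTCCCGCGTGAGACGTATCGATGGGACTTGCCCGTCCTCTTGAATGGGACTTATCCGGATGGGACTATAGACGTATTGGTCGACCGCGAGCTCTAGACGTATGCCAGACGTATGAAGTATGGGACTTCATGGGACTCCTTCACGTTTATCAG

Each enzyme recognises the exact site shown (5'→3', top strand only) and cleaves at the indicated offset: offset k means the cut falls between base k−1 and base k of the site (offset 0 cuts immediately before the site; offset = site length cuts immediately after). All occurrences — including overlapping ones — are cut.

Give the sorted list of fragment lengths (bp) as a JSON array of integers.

[2,5,10,10,11,15,15,17,18,18,23,26]

Site scan:
  ZebII CCTTCA/2: at [2, 154] ⇒ [4, 156]
  XjeV AGACGTAT/8: at [11, 28, 86, 112, 123] ⇒ [19, 36, 94, 120, 131]
  HnxII ATGGGACT/0: at [38, 61, 76, 136, 146] ⇒ [38, 61, 76, 136, 146]

All cut coordinates (distinct, sorted): [4, 19, 36, 38, 61, 76, 94, 120, 131, 136, 146, 156]

Fragments:
  4→19: 15 bp
  19→36: 17 bp
  36→38: 2 bp
  38→61: 23 bp
  61→76: 15 bp
  76→94: 18 bp
  94→120: 26 bp
  120→131: 11 bp
  131→136: 5 bp
  136→146: 10 bp
  146→156: 10 bp
  156→4 (wrap): 170-156+4 = 18 bp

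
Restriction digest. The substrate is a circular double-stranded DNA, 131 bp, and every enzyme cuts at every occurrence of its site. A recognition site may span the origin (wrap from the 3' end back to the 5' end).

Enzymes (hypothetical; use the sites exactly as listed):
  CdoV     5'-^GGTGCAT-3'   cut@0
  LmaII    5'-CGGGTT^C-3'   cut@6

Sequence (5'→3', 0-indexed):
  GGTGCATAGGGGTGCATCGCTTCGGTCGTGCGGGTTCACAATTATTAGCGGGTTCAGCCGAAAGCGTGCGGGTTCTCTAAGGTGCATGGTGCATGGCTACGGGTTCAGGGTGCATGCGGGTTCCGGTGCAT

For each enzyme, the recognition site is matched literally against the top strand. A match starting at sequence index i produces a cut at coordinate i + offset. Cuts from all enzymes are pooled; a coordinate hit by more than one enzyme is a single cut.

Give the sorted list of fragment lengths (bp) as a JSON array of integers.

Scan for sites:
  CdoV (GGTGCAT, off=0): starts [0, 10, 80, 87, 108, 124] → cuts [0, 10, 80, 87, 108, 124]
  LmaII (CGGGTTC, off=6): starts [30, 48, 68, 99, 116] → cuts [36, 54, 74, 105, 122]

All cut coordinates (distinct, sorted): [0, 10, 36, 54, 74, 80, 87, 105, 108, 122, 124]

Fragments:
  0→10: 10 bp
  10→36: 26 bp
  36→54: 18 bp
  54→74: 20 bp
  74→80: 6 bp
  80→87: 7 bp
  87→105: 18 bp
  105→108: 3 bp
  108→122: 14 bp
  122→124: 2 bp
  124→0 (wrap): 131-124+0 = 7 bp

[2,3,6,7,7,10,14,18,18,20,26]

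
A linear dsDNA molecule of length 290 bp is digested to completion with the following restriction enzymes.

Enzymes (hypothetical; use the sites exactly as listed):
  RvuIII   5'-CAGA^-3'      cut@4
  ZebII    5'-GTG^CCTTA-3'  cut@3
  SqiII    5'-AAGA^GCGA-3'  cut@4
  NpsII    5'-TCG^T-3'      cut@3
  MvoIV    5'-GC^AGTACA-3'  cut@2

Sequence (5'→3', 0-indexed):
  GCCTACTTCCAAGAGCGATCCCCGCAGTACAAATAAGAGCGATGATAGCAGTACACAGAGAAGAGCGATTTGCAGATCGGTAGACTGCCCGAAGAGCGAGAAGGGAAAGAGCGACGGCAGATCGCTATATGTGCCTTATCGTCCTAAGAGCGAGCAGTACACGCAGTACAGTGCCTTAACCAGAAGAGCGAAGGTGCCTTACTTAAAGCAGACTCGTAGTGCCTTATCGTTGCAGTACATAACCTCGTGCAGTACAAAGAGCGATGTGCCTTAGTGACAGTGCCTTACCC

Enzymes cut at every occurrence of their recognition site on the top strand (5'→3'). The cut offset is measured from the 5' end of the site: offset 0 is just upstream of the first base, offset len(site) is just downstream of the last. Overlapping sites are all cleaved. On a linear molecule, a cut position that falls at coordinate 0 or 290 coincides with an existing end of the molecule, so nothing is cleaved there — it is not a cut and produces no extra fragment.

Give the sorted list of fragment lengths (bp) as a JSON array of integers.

Scan for sites:
  RvuIII CAGA/4: at [55, 72, 117, 180, 208] ⇒ [59, 76, 121, 184, 212]
  ZebII GTGCCTTA/3: at [130, 170, 193, 218, 265, 279] ⇒ [133, 173, 196, 221, 268, 282]
  SqiII AAGAGCGA/4: at [10, 34, 60, 91, 106, 145, 183, 256] ⇒ [14, 38, 64, 95, 110, 149, 187, 260]
  NpsII TCGT/3: at [138, 213, 226, 244] ⇒ [141, 216, 229, 247]
  MvoIV GCAGTACA/2: at [23, 47, 153, 162, 231, 248] ⇒ [25, 49, 155, 164, 233, 250]

All cut coordinates (distinct, sorted): [14, 25, 38, 49, 59, 64, 76, 95, 110, 121, 133, 141, 149, 155, 164, 173, 184, 187, 196, 212, 216, 221, 229, 233, 247, 250, 260, 268, 282]

Fragments:
  [0,14): 14 bp
  [14,25): 11 bp
  [25,38): 13 bp
  [38,49): 11 bp
  [49,59): 10 bp
  [59,64): 5 bp
  [64,76): 12 bp
  [76,95): 19 bp
  [95,110): 15 bp
  [110,121): 11 bp
  [121,133): 12 bp
  [133,141): 8 bp
  [141,149): 8 bp
  [149,155): 6 bp
  [155,164): 9 bp
  [164,173): 9 bp
  [173,184): 11 bp
  [184,187): 3 bp
  [187,196): 9 bp
  [196,212): 16 bp
  [212,216): 4 bp
  [216,221): 5 bp
  [221,229): 8 bp
  [229,233): 4 bp
  [233,247): 14 bp
  [247,250): 3 bp
  [250,260): 10 bp
  [260,268): 8 bp
  [268,282): 14 bp
  [282,290): 8 bp

[3,3,4,4,5,5,6,8,8,8,8,8,9,9,9,10,10,11,11,11,11,12,12,13,14,14,14,15,16,19]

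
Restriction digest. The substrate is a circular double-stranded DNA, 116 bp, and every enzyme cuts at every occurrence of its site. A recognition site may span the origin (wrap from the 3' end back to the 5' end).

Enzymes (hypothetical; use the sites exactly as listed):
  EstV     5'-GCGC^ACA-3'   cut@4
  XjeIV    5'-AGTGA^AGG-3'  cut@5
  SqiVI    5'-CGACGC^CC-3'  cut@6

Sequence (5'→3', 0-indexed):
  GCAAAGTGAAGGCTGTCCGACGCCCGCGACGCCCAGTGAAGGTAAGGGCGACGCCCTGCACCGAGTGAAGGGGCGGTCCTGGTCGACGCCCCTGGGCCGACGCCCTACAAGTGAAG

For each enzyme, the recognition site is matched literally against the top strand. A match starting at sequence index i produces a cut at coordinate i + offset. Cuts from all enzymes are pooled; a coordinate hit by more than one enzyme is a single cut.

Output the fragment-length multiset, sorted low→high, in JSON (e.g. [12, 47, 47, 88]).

[7,9,11,11,14,14,14,15,21]

Scan for sites:
  EstV (GCGCACA, off=4): no sites
  XjeIV AGTGAAGG/5: at [4, 34, 63, 109] ⇒ [9, 39, 68, 114]
  SqiVI CGACGCCC/6: at [17, 26, 48, 83, 97] ⇒ [23, 32, 54, 89, 103]

All cut coordinates (distinct, sorted): [9, 23, 32, 39, 54, 68, 89, 103, 114]

Fragments:
  9→23: 14 bp
  23→32: 9 bp
  32→39: 7 bp
  39→54: 15 bp
  54→68: 14 bp
  68→89: 21 bp
  89→103: 14 bp
  103→114: 11 bp
  114→9 (wrap): 116-114+9 = 11 bp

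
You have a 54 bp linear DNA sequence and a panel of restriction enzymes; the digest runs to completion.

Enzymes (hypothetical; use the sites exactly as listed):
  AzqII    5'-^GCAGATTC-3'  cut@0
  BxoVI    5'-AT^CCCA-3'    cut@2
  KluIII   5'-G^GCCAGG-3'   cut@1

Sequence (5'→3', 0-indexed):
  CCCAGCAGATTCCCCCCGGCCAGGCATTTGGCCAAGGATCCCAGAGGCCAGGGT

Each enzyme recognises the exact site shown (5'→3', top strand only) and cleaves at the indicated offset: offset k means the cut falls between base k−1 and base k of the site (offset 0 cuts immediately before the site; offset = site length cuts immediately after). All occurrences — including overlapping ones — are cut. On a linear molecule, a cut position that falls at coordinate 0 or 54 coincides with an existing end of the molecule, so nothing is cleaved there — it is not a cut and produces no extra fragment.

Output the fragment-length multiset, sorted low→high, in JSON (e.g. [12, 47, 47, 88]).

[4,7,8,14,21]

Scan for sites:
  AzqII GCAGATTC/0: at [4] ⇒ [4]
  BxoVI ATCCCA/2: at [37] ⇒ [39]
  KluIII GGCCAGG/1: at [17, 45] ⇒ [18, 46]

All cut coordinates (distinct, sorted): [4, 18, 39, 46]

Fragment lengths:
  [0,4): 4 bp
  [4,18): 14 bp
  [18,39): 21 bp
  [39,46): 7 bp
  [46,54): 8 bp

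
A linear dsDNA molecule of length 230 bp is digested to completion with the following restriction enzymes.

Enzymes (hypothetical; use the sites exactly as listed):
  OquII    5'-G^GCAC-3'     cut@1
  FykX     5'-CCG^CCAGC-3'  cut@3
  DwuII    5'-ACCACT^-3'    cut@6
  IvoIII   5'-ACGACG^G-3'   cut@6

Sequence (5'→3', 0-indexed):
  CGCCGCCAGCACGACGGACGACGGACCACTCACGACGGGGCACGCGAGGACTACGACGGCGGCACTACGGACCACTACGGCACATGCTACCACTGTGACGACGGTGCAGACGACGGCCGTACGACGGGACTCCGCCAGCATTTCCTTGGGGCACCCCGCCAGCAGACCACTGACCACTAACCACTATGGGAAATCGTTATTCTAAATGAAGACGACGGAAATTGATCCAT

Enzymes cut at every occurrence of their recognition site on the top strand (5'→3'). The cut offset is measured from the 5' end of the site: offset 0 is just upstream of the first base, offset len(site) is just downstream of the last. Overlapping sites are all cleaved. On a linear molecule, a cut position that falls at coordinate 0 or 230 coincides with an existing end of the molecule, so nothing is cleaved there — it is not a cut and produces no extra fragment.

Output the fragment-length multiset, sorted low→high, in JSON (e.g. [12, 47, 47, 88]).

[2,3,3,5,7,7,7,7,7,8,8,9,11,11,12,13,13,15,15,16,19,32]

Site scan:
  OquII GGCAC/1: at [38, 60, 78, 149] ⇒ [39, 61, 79, 150]
  FykX CCGCCAGC/3: at [2, 131, 155] ⇒ [5, 134, 158]
  DwuII ACCACT/6: at [24, 70, 88, 165, 172, 179] ⇒ [30, 76, 94, 171, 178, 185]
  IvoIII ACGACGG/6: at [10, 17, 31, 52, 97, 109, 120, 211] ⇒ [16, 23, 37, 58, 103, 115, 126, 217]

All cut coordinates (distinct, sorted): [5, 16, 23, 30, 37, 39, 58, 61, 76, 79, 94, 103, 115, 126, 134, 150, 158, 171, 178, 185, 217]

Fragment lengths:
  [0,5): 5 bp
  [5,16): 11 bp
  [16,23): 7 bp
  [23,30): 7 bp
  [30,37): 7 bp
  [37,39): 2 bp
  [39,58): 19 bp
  [58,61): 3 bp
  [61,76): 15 bp
  [76,79): 3 bp
  [79,94): 15 bp
  [94,103): 9 bp
  [103,115): 12 bp
  [115,126): 11 bp
  [126,134): 8 bp
  [134,150): 16 bp
  [150,158): 8 bp
  [158,171): 13 bp
  [171,178): 7 bp
  [178,185): 7 bp
  [185,217): 32 bp
  [217,230): 13 bp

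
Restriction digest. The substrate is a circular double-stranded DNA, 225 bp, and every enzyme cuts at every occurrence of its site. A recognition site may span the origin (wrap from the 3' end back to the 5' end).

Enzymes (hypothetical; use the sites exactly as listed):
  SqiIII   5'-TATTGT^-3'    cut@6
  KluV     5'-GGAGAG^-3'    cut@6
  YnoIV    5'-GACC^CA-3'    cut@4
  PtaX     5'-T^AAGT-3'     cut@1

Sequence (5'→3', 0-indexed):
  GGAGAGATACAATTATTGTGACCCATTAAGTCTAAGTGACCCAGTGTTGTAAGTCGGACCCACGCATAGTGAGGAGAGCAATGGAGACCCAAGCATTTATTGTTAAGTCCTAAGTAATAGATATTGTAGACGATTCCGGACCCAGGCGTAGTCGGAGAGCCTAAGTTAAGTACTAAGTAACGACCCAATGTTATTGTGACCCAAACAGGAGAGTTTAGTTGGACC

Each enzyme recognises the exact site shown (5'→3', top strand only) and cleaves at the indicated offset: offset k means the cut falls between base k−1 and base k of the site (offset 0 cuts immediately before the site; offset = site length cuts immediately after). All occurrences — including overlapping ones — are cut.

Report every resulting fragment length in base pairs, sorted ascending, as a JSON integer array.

Site scan:
  SqiIII TATTGT/6: at [13, 97, 121, 191] ⇒ [19, 103, 127, 197]
  KluV GGAGAG/6: at [0, 72, 153, 207] ⇒ [6, 78, 159, 213]
  YnoIV GACCCA/4: at [19, 37, 56, 85, 138, 181, 197] ⇒ [23, 41, 60, 89, 142, 185, 201]
  PtaX TAAGT/1: at [26, 32, 49, 103, 110, 161, 166, 173] ⇒ [27, 33, 50, 104, 111, 162, 167, 174]

All cut coordinates (distinct, sorted): [6, 19, 23, 27, 33, 41, 50, 60, 78, 89, 103, 104, 111, 127, 142, 159, 162, 167, 174, 185, 197, 201, 213]

Fragment lengths:
  6→19: 13 bp
  19→23: 4 bp
  23→27: 4 bp
  27→33: 6 bp
  33→41: 8 bp
  41→50: 9 bp
  50→60: 10 bp
  60→78: 18 bp
  78→89: 11 bp
  89→103: 14 bp
  103→104: 1 bp
  104→111: 7 bp
  111→127: 16 bp
  127→142: 15 bp
  142→159: 17 bp
  159→162: 3 bp
  162→167: 5 bp
  167→174: 7 bp
  174→185: 11 bp
  185→197: 12 bp
  197→201: 4 bp
  201→213: 12 bp
  213→6 (wrap): 225-213+6 = 18 bp

[1,3,4,4,4,5,6,7,7,8,9,10,11,11,12,12,13,14,15,16,17,18,18]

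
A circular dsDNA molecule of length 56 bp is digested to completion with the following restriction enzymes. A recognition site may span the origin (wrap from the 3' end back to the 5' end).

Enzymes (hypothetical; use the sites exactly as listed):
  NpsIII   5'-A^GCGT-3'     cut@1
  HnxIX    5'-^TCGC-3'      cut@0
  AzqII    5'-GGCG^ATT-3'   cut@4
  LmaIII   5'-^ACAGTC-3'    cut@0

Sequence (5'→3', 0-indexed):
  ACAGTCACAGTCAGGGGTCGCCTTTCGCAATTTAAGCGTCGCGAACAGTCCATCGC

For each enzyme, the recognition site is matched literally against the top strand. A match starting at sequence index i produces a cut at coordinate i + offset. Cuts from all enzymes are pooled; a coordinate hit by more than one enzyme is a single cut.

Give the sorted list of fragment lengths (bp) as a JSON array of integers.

[3,4,6,6,7,8,11,11]

Site scan:
  NpsIII (AGCGT, off=1): starts [34] → cuts [35]
  HnxIX (TCGC, off=0): starts [17, 24, 38, 52] → cuts [17, 24, 38, 52]
  AzqII (GGCGATT, off=4): no sites
  LmaIII (ACAGTC, off=0): starts [0, 6, 44] → cuts [0, 6, 44]

Pooled cuts: [0, 6, 17, 24, 35, 38, 44, 52]

Fragment lengths:
  0→6: 6 bp
  6→17: 11 bp
  17→24: 7 bp
  24→35: 11 bp
  35→38: 3 bp
  38→44: 6 bp
  44→52: 8 bp
  52→0 (wrap): 56-52+0 = 4 bp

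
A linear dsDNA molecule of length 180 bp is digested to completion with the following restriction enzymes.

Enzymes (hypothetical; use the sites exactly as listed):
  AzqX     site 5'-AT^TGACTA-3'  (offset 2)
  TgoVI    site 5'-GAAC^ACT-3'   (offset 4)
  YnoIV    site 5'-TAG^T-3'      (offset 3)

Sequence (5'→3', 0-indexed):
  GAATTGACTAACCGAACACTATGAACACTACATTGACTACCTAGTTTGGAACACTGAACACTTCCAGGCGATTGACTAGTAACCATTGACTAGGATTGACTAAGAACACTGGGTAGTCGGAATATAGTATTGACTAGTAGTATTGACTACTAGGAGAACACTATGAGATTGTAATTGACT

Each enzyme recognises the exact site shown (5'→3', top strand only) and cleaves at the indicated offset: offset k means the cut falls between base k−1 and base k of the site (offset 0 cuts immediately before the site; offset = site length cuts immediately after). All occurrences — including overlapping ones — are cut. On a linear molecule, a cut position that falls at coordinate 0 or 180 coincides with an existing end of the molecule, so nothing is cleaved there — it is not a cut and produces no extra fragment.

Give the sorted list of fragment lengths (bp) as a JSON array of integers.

Scan for sites:
  AzqX (ATTGACTA, off=2): starts [2, 31, 70, 84, 94, 128, 141] → cuts [4, 33, 72, 86, 96, 130, 143]
  TgoVI (GAACACT, off=4): starts [13, 22, 48, 55, 103, 155] → cuts [17, 26, 52, 59, 107, 159]
  YnoIV (TAGT, off=3): starts [41, 76, 113, 124, 134, 137] → cuts [44, 79, 116, 127, 137, 140]

Pooled cuts: [4, 17, 26, 33, 44, 52, 59, 72, 79, 86, 96, 107, 116, 127, 130, 137, 140, 143, 159]

Fragments:
  [0,4): 4 bp
  [4,17): 13 bp
  [17,26): 9 bp
  [26,33): 7 bp
  [33,44): 11 bp
  [44,52): 8 bp
  [52,59): 7 bp
  [59,72): 13 bp
  [72,79): 7 bp
  [79,86): 7 bp
  [86,96): 10 bp
  [96,107): 11 bp
  [107,116): 9 bp
  [116,127): 11 bp
  [127,130): 3 bp
  [130,137): 7 bp
  [137,140): 3 bp
  [140,143): 3 bp
  [143,159): 16 bp
  [159,180): 21 bp

[3,3,3,4,7,7,7,7,7,8,9,9,10,11,11,11,13,13,16,21]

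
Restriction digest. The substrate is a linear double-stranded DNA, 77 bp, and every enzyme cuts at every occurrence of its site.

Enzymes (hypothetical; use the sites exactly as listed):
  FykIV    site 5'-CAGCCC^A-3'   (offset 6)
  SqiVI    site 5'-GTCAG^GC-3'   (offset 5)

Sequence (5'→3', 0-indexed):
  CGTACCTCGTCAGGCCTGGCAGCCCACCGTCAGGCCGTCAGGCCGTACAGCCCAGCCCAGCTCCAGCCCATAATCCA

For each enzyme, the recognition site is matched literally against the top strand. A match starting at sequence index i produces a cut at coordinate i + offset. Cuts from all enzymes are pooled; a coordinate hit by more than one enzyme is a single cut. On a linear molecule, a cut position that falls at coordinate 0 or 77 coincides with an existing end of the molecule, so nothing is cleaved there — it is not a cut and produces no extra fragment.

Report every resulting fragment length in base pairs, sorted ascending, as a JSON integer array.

[5,8,8,8,11,12,12,13]

Per-enzyme occurrences:
  FykIV CAGCCCA/6: at [19, 47, 52, 63] ⇒ [25, 53, 58, 69]
  SqiVI GTCAGGC/5: at [8, 28, 36] ⇒ [13, 33, 41]

All cut coordinates (distinct, sorted): [13, 25, 33, 41, 53, 58, 69]

Fragment lengths:
  [0,13): 13 bp
  [13,25): 12 bp
  [25,33): 8 bp
  [33,41): 8 bp
  [41,53): 12 bp
  [53,58): 5 bp
  [58,69): 11 bp
  [69,77): 8 bp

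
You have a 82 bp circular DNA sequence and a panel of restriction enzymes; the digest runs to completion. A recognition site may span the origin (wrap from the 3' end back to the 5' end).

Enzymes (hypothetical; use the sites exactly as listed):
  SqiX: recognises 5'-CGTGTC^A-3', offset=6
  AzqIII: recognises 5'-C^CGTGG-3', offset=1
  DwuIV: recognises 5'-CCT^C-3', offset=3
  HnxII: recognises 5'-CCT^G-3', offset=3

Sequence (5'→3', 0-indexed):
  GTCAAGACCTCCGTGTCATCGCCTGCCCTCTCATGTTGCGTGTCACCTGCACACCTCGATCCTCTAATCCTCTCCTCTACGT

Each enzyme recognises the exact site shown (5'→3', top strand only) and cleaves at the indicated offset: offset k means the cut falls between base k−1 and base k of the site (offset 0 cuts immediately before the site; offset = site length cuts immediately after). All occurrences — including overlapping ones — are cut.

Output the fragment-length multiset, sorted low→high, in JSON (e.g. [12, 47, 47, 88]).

Scan for sites:
  SqiX CGTGTCA/6: at [11, 38, 79] ⇒ [3, 17, 44]
  AzqIII (CCGTGG, off=1): no sites
  DwuIV CCTC/3: at [7, 26, 53, 60, 68, 73] ⇒ [10, 29, 56, 63, 71, 76]
  HnxII CCTG/3: at [21, 45] ⇒ [24, 48]

All cut coordinates (distinct, sorted): [3, 10, 17, 24, 29, 44, 48, 56, 63, 71, 76]

Fragments:
  3→10: 7 bp
  10→17: 7 bp
  17→24: 7 bp
  24→29: 5 bp
  29→44: 15 bp
  44→48: 4 bp
  48→56: 8 bp
  56→63: 7 bp
  63→71: 8 bp
  71→76: 5 bp
  76→3 (wrap): 82-76+3 = 9 bp

[4,5,5,7,7,7,7,8,8,9,15]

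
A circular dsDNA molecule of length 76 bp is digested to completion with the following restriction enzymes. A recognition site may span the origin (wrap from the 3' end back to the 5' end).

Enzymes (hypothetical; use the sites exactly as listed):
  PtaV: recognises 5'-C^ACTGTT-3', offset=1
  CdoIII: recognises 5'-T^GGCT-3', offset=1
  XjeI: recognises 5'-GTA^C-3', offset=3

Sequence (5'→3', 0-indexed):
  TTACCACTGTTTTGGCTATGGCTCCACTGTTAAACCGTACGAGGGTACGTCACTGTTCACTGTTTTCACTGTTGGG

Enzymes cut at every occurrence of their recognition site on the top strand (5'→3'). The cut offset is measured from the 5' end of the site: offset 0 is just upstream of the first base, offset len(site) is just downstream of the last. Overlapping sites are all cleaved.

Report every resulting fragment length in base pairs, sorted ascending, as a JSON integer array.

[4,6,6,7,8,8,9,14,14]

Per-enzyme occurrences:
  PtaV (CACTGTT, off=1): starts [4, 24, 50, 57, 66] → cuts [5, 25, 51, 58, 67]
  CdoIII (TGGCT, off=1): starts [12, 18] → cuts [13, 19]
  XjeI (GTAC, off=3): starts [36, 44] → cuts [39, 47]

Pooled cuts: [5, 13, 19, 25, 39, 47, 51, 58, 67]

Fragments:
  5→13: 8 bp
  13→19: 6 bp
  19→25: 6 bp
  25→39: 14 bp
  39→47: 8 bp
  47→51: 4 bp
  51→58: 7 bp
  58→67: 9 bp
  67→5 (wrap): 76-67+5 = 14 bp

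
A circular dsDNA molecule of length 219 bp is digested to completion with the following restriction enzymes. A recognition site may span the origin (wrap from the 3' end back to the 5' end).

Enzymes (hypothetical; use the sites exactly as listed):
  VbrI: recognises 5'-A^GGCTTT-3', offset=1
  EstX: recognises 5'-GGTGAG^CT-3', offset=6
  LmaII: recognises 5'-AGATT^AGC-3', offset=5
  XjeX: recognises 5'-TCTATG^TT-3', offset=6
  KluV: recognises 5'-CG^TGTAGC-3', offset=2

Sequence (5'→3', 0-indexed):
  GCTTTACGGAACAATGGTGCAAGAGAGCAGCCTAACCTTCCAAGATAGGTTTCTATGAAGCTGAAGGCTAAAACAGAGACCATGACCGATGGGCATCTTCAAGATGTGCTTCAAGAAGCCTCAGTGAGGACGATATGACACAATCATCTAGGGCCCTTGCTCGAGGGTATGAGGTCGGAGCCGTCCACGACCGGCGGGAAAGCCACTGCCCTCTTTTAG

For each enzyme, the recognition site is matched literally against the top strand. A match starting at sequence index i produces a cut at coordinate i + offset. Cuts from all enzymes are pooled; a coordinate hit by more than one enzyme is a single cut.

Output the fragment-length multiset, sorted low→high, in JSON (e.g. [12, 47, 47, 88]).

[219]

Per-enzyme occurrences:
  VbrI AGGCTTT/1: at [217] ⇒ [218]
  EstX (GGTGAGCT, off=6): no sites
  LmaII (AGATTAGC, off=5): no sites
  XjeX (TCTATGTT, off=6): no sites
  KluV (CGTGTAGC, off=2): no sites

All cut coordinates (distinct, sorted): [218]

Fragments:
  218→218 (wrap): 219-218+218 = 219 bp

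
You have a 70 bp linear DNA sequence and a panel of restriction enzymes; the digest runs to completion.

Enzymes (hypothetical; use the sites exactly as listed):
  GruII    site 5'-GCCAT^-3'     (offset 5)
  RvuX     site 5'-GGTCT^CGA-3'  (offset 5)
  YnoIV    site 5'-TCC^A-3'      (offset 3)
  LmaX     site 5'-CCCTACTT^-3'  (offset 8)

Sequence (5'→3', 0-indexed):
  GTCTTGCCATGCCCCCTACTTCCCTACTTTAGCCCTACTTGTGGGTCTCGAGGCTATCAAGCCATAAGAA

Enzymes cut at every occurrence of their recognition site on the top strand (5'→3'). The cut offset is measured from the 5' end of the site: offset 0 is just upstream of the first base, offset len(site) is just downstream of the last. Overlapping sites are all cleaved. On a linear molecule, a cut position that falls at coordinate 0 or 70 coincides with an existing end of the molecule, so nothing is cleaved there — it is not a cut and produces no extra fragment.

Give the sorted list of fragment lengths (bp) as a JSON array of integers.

Per-enzyme occurrences:
  GruII GCCAT/5: at [5, 60] ⇒ [10, 65]
  RvuX GGTCTCGA/5: at [43] ⇒ [48]
  YnoIV (TCCA, off=3): no sites
  LmaX CCCTACTT/8: at [13, 21, 32] ⇒ [21, 29, 40]

All cut coordinates (distinct, sorted): [10, 21, 29, 40, 48, 65]

Fragment lengths:
  [0,10): 10 bp
  [10,21): 11 bp
  [21,29): 8 bp
  [29,40): 11 bp
  [40,48): 8 bp
  [48,65): 17 bp
  [65,70): 5 bp

[5,8,8,10,11,11,17]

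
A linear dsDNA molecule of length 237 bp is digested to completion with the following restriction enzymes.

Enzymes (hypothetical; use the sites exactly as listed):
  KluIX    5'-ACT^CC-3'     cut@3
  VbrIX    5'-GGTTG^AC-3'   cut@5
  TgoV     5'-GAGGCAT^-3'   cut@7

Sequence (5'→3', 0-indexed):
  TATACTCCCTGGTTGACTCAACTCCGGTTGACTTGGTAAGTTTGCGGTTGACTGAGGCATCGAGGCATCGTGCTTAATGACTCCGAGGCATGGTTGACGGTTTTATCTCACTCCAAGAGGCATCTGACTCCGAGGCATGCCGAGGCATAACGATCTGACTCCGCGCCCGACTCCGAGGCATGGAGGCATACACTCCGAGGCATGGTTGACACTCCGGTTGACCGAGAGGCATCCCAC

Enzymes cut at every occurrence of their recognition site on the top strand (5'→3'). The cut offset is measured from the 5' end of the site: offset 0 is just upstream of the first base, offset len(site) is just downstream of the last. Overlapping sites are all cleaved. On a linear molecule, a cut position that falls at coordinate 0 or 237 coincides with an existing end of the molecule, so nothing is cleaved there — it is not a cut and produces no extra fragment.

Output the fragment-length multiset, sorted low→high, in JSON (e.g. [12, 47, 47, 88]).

[5,5,5,5,5,6,6,7,7,8,8,8,9,9,9,9,9,10,10,11,12,12,12,14,16,20]

Per-enzyme occurrences:
  KluIX (ACTCC, off=3): starts [3, 20, 79, 109, 126, 157, 169, 191, 210] → cuts [6, 23, 82, 112, 129, 160, 172, 194, 213]
  VbrIX (GGTTGAC, off=5): starts [10, 25, 45, 91, 203, 215] → cuts [15, 30, 50, 96, 208, 220]
  TgoV (GAGGCAT, off=7): starts [53, 61, 84, 116, 131, 141, 174, 182, 196, 225] → cuts [60, 68, 91, 123, 138, 148, 181, 189, 203, 232]

All cut coordinates (distinct, sorted): [6, 15, 23, 30, 50, 60, 68, 82, 91, 96, 112, 123, 129, 138, 148, 160, 172, 181, 189, 194, 203, 208, 213, 220, 232]

Fragment lengths:
  [0,6): 6 bp
  [6,15): 9 bp
  [15,23): 8 bp
  [23,30): 7 bp
  [30,50): 20 bp
  [50,60): 10 bp
  [60,68): 8 bp
  [68,82): 14 bp
  [82,91): 9 bp
  [91,96): 5 bp
  [96,112): 16 bp
  [112,123): 11 bp
  [123,129): 6 bp
  [129,138): 9 bp
  [138,148): 10 bp
  [148,160): 12 bp
  [160,172): 12 bp
  [172,181): 9 bp
  [181,189): 8 bp
  [189,194): 5 bp
  [194,203): 9 bp
  [203,208): 5 bp
  [208,213): 5 bp
  [213,220): 7 bp
  [220,232): 12 bp
  [232,237): 5 bp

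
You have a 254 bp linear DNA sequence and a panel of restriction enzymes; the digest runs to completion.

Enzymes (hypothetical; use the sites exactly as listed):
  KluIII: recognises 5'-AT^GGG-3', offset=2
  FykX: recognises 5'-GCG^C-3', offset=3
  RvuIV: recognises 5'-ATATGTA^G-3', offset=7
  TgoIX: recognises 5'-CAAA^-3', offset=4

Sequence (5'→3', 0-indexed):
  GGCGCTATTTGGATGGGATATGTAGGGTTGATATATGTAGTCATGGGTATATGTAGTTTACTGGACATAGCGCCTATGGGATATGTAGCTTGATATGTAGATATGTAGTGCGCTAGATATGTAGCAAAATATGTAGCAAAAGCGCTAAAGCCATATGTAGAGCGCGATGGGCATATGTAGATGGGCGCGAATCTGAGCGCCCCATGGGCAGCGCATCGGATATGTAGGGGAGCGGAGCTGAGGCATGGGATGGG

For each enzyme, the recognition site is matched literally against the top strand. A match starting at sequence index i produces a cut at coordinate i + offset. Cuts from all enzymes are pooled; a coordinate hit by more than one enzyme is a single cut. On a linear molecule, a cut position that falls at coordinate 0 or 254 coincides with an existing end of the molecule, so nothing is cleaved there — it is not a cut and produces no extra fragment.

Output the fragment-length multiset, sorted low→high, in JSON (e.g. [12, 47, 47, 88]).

Scan for sites:
  KluIII ATGGG/2: at [12, 42, 75, 166, 180, 203, 244, 249] ⇒ [14, 44, 77, 168, 182, 205, 246, 251]
  FykX GCGC/3: at [1, 69, 109, 141, 161, 184, 196, 210] ⇒ [4, 72, 112, 144, 164, 187, 199, 213]
  RvuIV ATATGTAG/7: at [17, 32, 48, 80, 92, 100, 116, 128, 152, 172, 219] ⇒ [24, 39, 55, 87, 99, 107, 123, 135, 159, 179, 226]
  TgoIX CAAA/4: at [124, 136] ⇒ [128, 140]

All cut coordinates (distinct, sorted): [4, 14, 24, 39, 44, 55, 72, 77, 87, 99, 107, 112, 123, 128, 135, 140, 144, 159, 164, 168, 179, 182, 187, 199, 205, 213, 226, 246, 251]

Fragments:
  [0,4): 4 bp
  [4,14): 10 bp
  [14,24): 10 bp
  [24,39): 15 bp
  [39,44): 5 bp
  [44,55): 11 bp
  [55,72): 17 bp
  [72,77): 5 bp
  [77,87): 10 bp
  [87,99): 12 bp
  [99,107): 8 bp
  [107,112): 5 bp
  [112,123): 11 bp
  [123,128): 5 bp
  [128,135): 7 bp
  [135,140): 5 bp
  [140,144): 4 bp
  [144,159): 15 bp
  [159,164): 5 bp
  [164,168): 4 bp
  [168,179): 11 bp
  [179,182): 3 bp
  [182,187): 5 bp
  [187,199): 12 bp
  [199,205): 6 bp
  [205,213): 8 bp
  [213,226): 13 bp
  [226,246): 20 bp
  [246,251): 5 bp
  [251,254): 3 bp

[3,3,4,4,4,5,5,5,5,5,5,5,5,6,7,8,8,10,10,10,11,11,11,12,12,13,15,15,17,20]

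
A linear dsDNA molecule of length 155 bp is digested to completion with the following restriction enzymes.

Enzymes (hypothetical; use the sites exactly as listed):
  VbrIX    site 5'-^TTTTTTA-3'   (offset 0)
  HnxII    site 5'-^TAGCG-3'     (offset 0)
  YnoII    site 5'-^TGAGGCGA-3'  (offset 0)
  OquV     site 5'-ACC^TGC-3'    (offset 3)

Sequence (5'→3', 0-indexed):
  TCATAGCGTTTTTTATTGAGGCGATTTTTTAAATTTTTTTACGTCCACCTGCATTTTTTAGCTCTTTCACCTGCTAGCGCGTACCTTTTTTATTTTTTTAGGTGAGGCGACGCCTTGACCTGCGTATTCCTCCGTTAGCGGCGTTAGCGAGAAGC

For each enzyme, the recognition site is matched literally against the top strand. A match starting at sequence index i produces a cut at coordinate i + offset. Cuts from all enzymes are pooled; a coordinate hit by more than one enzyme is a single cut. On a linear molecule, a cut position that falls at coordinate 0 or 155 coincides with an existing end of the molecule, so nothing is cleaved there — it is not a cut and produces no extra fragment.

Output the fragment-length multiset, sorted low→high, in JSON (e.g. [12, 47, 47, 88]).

Per-enzyme occurrences:
  VbrIX (TTTTTTA, off=0): starts [8, 24, 34, 53, 85, 93] → cuts [8, 24, 34, 53, 85, 93]
  HnxII (TAGCG, off=0): starts [3, 74, 135, 144] → cuts [3, 74, 135, 144]
  YnoII (TGAGGCGA, off=0): starts [16, 102] → cuts [16, 102]
  OquV (ACCTGC, off=3): starts [46, 68, 117] → cuts [49, 71, 120]

Pooled cuts: [3, 8, 16, 24, 34, 49, 53, 71, 74, 85, 93, 102, 120, 135, 144]

Fragment lengths:
  [0,3): 3 bp
  [3,8): 5 bp
  [8,16): 8 bp
  [16,24): 8 bp
  [24,34): 10 bp
  [34,49): 15 bp
  [49,53): 4 bp
  [53,71): 18 bp
  [71,74): 3 bp
  [74,85): 11 bp
  [85,93): 8 bp
  [93,102): 9 bp
  [102,120): 18 bp
  [120,135): 15 bp
  [135,144): 9 bp
  [144,155): 11 bp

[3,3,4,5,8,8,8,9,9,10,11,11,15,15,18,18]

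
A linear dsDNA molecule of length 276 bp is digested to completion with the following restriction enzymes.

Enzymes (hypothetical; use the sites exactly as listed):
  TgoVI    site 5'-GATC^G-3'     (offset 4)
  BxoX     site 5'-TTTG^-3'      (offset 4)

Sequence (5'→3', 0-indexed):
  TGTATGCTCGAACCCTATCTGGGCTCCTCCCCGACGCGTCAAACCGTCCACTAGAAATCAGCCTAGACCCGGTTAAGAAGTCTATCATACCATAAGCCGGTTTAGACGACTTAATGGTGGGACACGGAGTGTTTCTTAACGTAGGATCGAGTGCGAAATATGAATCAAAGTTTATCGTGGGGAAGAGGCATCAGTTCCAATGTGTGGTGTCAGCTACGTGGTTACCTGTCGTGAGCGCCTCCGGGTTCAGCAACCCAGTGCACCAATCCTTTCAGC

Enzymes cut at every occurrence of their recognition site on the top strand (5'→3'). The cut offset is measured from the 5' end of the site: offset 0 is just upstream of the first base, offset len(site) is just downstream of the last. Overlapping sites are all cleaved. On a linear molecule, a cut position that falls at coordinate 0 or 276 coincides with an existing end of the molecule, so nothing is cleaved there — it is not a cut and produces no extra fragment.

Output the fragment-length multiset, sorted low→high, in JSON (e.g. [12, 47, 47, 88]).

Scan for sites:
  TgoVI (GATCG, off=4): starts [144] → cuts [148]
  BxoX (TTTG, off=4): no sites

All cut coordinates (distinct, sorted): [148]

Fragments:
  [0,148): 148 bp
  [148,276): 128 bp

[128,148]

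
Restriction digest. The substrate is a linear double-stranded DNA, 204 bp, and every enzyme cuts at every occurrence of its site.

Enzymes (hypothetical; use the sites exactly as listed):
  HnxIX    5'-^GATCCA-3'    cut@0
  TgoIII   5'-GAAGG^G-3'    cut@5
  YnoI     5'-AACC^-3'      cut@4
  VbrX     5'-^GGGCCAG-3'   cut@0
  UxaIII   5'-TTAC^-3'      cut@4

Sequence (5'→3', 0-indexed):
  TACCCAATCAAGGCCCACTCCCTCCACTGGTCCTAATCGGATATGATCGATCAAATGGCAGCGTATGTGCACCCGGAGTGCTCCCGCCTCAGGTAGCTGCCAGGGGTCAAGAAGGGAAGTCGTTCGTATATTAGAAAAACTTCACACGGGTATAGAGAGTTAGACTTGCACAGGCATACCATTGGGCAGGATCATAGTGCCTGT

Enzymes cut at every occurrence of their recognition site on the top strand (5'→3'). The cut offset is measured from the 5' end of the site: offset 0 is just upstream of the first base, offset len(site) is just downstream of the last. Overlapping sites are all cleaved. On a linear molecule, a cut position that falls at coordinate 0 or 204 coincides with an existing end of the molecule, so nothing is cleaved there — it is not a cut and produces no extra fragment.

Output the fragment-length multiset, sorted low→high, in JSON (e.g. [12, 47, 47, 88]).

[89,115]

Site scan:
  HnxIX (GATCCA, off=0): no sites
  TgoIII GAAGGG/5: at [110] ⇒ [115]
  YnoI (AACC, off=4): no sites
  VbrX (GGGCCAG, off=0): no sites
  UxaIII (TTAC, off=4): no sites

Pooled cuts: [115]

Fragments:
  [0,115): 115 bp
  [115,204): 89 bp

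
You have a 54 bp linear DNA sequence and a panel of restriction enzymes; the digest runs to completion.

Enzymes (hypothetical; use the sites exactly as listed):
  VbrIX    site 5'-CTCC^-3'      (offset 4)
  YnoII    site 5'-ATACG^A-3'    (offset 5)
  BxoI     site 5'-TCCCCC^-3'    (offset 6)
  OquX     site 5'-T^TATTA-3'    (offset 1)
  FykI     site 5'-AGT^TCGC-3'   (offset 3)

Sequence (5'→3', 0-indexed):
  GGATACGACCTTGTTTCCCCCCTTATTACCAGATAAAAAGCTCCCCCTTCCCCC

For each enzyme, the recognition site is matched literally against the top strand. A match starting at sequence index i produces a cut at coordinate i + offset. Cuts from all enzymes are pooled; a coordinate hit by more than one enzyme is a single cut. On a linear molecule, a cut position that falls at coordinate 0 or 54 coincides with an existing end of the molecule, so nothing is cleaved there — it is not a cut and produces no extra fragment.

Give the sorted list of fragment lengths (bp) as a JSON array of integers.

Scan for sites:
  VbrIX CTCC/4: at [40] ⇒ [44]
  YnoII ATACGA/5: at [2] ⇒ [7]
  BxoI TCCCCC/6: at [15, 41, 48] ⇒ [21, 47] (position 54 is a terminus of the linear molecule — no cut)
  OquX TTATTA/1: at [22] ⇒ [23]
  FykI (AGTTCGC, off=3): no sites

All cut coordinates (distinct, sorted): [7, 21, 23, 44, 47]

Fragments:
  [0,7): 7 bp
  [7,21): 14 bp
  [21,23): 2 bp
  [23,44): 21 bp
  [44,47): 3 bp
  [47,54): 7 bp

[2,3,7,7,14,21]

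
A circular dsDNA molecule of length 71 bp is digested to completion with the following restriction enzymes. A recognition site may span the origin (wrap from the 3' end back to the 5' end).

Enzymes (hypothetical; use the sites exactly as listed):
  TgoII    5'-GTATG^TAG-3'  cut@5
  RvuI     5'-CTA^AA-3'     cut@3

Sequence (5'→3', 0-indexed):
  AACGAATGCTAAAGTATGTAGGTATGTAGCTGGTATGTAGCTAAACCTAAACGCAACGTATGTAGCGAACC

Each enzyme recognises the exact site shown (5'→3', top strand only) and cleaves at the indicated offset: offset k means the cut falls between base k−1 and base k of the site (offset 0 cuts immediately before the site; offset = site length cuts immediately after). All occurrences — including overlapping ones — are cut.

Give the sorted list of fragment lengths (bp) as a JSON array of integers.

Per-enzyme occurrences:
  TgoII GTATGTAG/5: at [13, 21, 32, 57] ⇒ [18, 26, 37, 62]
  RvuI CTAAA/3: at [8, 40, 46] ⇒ [11, 43, 49]

All cut coordinates (distinct, sorted): [11, 18, 26, 37, 43, 49, 62]

Fragment lengths:
  11→18: 7 bp
  18→26: 8 bp
  26→37: 11 bp
  37→43: 6 bp
  43→49: 6 bp
  49→62: 13 bp
  62→11 (wrap): 71-62+11 = 20 bp

[6,6,7,8,11,13,20]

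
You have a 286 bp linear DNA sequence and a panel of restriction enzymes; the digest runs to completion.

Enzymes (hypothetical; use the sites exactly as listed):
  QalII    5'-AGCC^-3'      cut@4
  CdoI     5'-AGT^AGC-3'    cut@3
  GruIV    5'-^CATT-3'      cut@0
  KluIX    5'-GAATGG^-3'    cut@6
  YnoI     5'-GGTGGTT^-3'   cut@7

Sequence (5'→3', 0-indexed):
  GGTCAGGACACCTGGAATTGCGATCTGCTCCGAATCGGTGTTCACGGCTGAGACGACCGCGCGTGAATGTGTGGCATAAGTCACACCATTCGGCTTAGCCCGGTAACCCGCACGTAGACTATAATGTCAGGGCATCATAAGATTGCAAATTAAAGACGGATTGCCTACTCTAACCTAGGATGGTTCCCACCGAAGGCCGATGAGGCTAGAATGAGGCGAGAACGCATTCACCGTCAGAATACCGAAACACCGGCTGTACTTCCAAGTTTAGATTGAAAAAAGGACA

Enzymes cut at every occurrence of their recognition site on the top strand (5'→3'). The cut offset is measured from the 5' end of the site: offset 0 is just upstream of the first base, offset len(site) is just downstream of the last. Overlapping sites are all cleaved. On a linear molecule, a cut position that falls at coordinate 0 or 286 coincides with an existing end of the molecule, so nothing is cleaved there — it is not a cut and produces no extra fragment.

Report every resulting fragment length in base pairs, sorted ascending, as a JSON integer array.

[14,62,86,124]

Scan for sites:
  QalII AGCC/4: at [96] ⇒ [100]
  CdoI (AGTAGC, off=3): no sites
  GruIV CATT/0: at [86, 224] ⇒ [86, 224]
  KluIX (GAATGG, off=6): no sites
  YnoI (GGTGGTT, off=7): no sites

Pooled cuts: [86, 100, 224]

Fragment lengths:
  [0,86): 86 bp
  [86,100): 14 bp
  [100,224): 124 bp
  [224,286): 62 bp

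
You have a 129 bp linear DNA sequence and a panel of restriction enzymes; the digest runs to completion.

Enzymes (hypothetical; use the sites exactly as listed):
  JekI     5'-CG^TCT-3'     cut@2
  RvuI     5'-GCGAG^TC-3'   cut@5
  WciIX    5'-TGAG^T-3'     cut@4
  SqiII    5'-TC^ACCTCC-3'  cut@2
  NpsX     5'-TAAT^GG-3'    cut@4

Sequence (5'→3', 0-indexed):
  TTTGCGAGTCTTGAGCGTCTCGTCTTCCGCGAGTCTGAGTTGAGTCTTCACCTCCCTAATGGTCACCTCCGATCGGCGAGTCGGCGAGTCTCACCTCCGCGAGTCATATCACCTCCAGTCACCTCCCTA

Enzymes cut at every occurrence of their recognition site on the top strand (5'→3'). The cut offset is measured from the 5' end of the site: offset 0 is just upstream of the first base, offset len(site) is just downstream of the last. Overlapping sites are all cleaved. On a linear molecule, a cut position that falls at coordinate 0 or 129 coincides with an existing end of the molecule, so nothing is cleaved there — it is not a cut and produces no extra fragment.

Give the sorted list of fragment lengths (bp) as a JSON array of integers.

Scan for sites:
  JekI CGTCT/2: at [15, 20] ⇒ [17, 22]
  RvuI GCGAGTC/5: at [3, 28, 75, 83, 98] ⇒ [8, 33, 80, 88, 103]
  WciIX TGAGT/4: at [35, 40] ⇒ [39, 44]
  SqiII TCACCTCC/2: at [47, 62, 90, 108, 118] ⇒ [49, 64, 92, 110, 120]
  NpsX TAATGG/4: at [56] ⇒ [60]

All cut coordinates (distinct, sorted): [8, 17, 22, 33, 39, 44, 49, 60, 64, 80, 88, 92, 103, 110, 120]

Fragment lengths:
  [0,8): 8 bp
  [8,17): 9 bp
  [17,22): 5 bp
  [22,33): 11 bp
  [33,39): 6 bp
  [39,44): 5 bp
  [44,49): 5 bp
  [49,60): 11 bp
  [60,64): 4 bp
  [64,80): 16 bp
  [80,88): 8 bp
  [88,92): 4 bp
  [92,103): 11 bp
  [103,110): 7 bp
  [110,120): 10 bp
  [120,129): 9 bp

[4,4,5,5,5,6,7,8,8,9,9,10,11,11,11,16]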